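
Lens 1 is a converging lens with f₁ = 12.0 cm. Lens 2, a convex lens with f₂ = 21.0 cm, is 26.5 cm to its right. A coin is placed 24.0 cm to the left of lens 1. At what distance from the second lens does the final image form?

2.84 cm

Lens 1: 1/d_i1 = 1/f₁ − 1/d_o1 = 1/(12.0) − 1/(24.0) = 0.04167, so d_i1 = 24.00 cm.
The intermediate image is 24.00 cm to the right of lens 1, which is 26.5 − (24.00) = 2.500 cm to the left of lens 2, so d_o2 = +2.500 cm.
Lens 2: 1/d_i2 = 1/f₂ − 1/d_o2 = 1/(21.0) − 1/(2.500) = -0.3524, so d_i2 = -2.84 cm.
The final image is virtual, 2.84 cm to the left of lens 2 (overall magnification ≈ -1.1).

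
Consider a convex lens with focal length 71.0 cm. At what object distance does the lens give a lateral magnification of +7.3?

m = −d_i/d_o ⇒ d_i = −m·d_o.
1/f = 1/d_o + 1/d_i = 1/d_o − 1/(m·d_o) = (1 − 1/m)/d_o, so d_o = f(1 − 1/m) = (71.00)(1 − 1/(+7.3)) = 61.3 cm.

61.3 cm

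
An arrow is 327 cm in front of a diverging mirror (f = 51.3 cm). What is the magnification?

m = +0.136

For a diverging mirror, f = -51.3 cm.
1/d_i = 1/f − 1/d_o = 1/(-51.30) − 1/(327) = -0.02255, so d_i = -44.34 cm.
m = −d_i/d_o = −(-44.34)/(327) = +0.136.
The image is virtual, upright and reduced, behind the mirror.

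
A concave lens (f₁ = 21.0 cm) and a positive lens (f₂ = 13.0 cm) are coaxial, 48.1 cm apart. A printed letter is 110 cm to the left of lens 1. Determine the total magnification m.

m = -0.0395

f₁ = −21.0 cm (diverging).
Lens 1: 1/d_i1 = 1/(-21.0) − 1/(110) = -0.05671, so d_i1 = -17.63 cm; m₁ = −d_i1/d_o1 = +0.1603.
d_o2 = 48.1 − (-17.63) = 65.73 cm.
Lens 2: 1/d_i2 = 1/(13.0) − 1/(65.73) = 0.06171, so d_i2 = 16.21 cm; m₂ = −d_i2/d_o2 = -0.2465.
m = m₁·m₂ = (+0.1603)(-0.2465) = -0.0395.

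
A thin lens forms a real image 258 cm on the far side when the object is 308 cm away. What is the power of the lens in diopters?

P = +0.712 D

d_i = +258 cm.
1/f = 1/d_o + 1/d_i = 1/(308) + 1/(258) = 0.007123 cm⁻¹.
f = 140.4 cm = 1.404 m, so P = 1/f = +0.712 D.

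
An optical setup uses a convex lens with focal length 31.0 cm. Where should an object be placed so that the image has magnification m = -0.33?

125 cm

m = −d_i/d_o ⇒ d_i = −m·d_o.
1/f = 1/d_o + 1/d_i = 1/d_o − 1/(m·d_o) = (1 − 1/m)/d_o, so d_o = f(1 − 1/m) = (31.00)(1 − 1/(-0.33)) = 125 cm.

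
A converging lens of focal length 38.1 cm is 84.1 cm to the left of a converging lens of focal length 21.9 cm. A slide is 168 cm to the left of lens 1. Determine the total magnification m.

m = +0.497

Lens 1: 1/d_i1 = 1/(38.1) − 1/(168) = 0.02029, so d_i1 = 49.27 cm; m₁ = −d_i1/d_o1 = -0.2933.
d_o2 = 84.1 − (49.27) = 34.83 cm.
Lens 2: 1/d_i2 = 1/(21.9) − 1/(34.83) = 0.01695, so d_i2 = 58.99 cm; m₂ = −d_i2/d_o2 = -1.694.
m = m₁·m₂ = (-0.2933)(-1.694) = +0.497.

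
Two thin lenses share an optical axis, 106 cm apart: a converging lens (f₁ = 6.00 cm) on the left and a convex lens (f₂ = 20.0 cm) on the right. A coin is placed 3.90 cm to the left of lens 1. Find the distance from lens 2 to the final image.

Lens 1: 1/d_i1 = 1/f₁ − 1/d_o1 = 1/(6.00) − 1/(3.90) = -0.08974, so d_i1 = -11.14 cm.
The intermediate image is 11.14 cm to the left of lens 1 (virtual), which is 106 − (-11.14) = 117.1 cm to the left of lens 2, so d_o2 = +117.1 cm.
Lens 2: 1/d_i2 = 1/f₂ − 1/d_o2 = 1/(20.0) − 1/(117.1) = 0.04146, so d_i2 = 24.1 cm.
The final image is real, 24.1 cm to the right of lens 2 (overall magnification ≈ -0.59).

24.1 cm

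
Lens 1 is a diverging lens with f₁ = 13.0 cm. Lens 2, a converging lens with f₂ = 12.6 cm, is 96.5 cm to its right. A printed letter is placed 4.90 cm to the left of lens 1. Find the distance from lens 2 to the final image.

Lens 1 is diverging, so f₁ = −13.0 cm.
Lens 1: 1/d_i1 = 1/f₁ − 1/d_o1 = 1/(-13.0) − 1/(4.90) = -0.2810, so d_i1 = -3.559 cm.
The intermediate image is 3.559 cm to the left of lens 1 (virtual), which is 96.5 − (-3.559) = 100.1 cm to the left of lens 2, so d_o2 = +100.1 cm.
Lens 2: 1/d_i2 = 1/f₂ − 1/d_o2 = 1/(12.6) − 1/(100.1) = 0.06938, so d_i2 = 14.4 cm.
The final image is real, 14.4 cm to the right of lens 2 (overall magnification ≈ -0.10).

14.4 cm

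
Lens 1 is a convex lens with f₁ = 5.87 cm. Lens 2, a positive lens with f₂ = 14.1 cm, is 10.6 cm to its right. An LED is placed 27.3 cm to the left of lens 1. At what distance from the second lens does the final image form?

Lens 1: 1/d_i1 = 1/f₁ − 1/d_o1 = 1/(5.87) − 1/(27.3) = 0.1337, so d_i1 = 7.478 cm.
The intermediate image is 7.478 cm to the right of lens 1, which is 10.6 − (7.478) = 3.122 cm to the left of lens 2, so d_o2 = +3.122 cm.
Lens 2: 1/d_i2 = 1/f₂ − 1/d_o2 = 1/(14.1) − 1/(3.122) = -0.2494, so d_i2 = -4.01 cm.
The final image is virtual, 4.01 cm to the left of lens 2 (overall magnification ≈ -0.35).

4.01 cm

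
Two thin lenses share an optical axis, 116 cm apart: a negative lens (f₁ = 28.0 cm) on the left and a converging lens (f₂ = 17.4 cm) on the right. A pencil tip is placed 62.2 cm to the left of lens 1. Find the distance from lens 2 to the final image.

20.0 cm

Lens 1 is diverging, so f₁ = −28.0 cm.
Lens 1: 1/d_i1 = 1/f₁ − 1/d_o1 = 1/(-28.0) − 1/(62.2) = -0.05179, so d_i1 = -19.31 cm.
The intermediate image is 19.31 cm to the left of lens 1 (virtual), which is 116 − (-19.31) = 135.3 cm to the left of lens 2, so d_o2 = +135.3 cm.
Lens 2: 1/d_i2 = 1/f₂ − 1/d_o2 = 1/(17.4) − 1/(135.3) = 0.05008, so d_i2 = 20.0 cm.
The final image is real, 20.0 cm to the right of lens 2 (overall magnification ≈ -0.046).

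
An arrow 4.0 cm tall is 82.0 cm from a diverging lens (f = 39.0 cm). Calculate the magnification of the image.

m = +0.322

For a diverging lens, f = -39.0 cm.
1/d_i = 1/f − 1/d_o = 1/(-39.00) − 1/(82.0) = -0.03784, so d_i = -26.43 cm.
m = −d_i/d_o = −(-26.43)/(82.0) = +0.322.
The image is virtual, upright and reduced, on the same side as the object.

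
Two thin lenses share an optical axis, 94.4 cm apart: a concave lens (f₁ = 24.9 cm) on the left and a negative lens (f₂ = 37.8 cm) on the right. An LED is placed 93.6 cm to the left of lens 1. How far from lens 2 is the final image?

Lens 1 is diverging, so f₁ = −24.9 cm.
Lens 1: 1/d_i1 = 1/f₁ − 1/d_o1 = 1/(-24.9) − 1/(93.6) = -0.05084, so d_i1 = -19.67 cm.
The intermediate image is 19.67 cm to the left of lens 1 (virtual), which is 94.4 − (-19.67) = 114.1 cm to the left of lens 2, so d_o2 = +114.1 cm.
Lens 2 is diverging, so f₂ = −37.8 cm.
Lens 2: 1/d_i2 = 1/f₂ − 1/d_o2 = 1/(-37.8) − 1/(114.1) = -0.03522, so d_i2 = -28.4 cm.
The final image is virtual, 28.4 cm to the left of lens 2 (overall magnification ≈ 0.052).

28.4 cm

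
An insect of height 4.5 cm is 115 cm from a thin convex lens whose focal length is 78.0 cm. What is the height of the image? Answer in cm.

1/d_i = 1/f − 1/d_o = 1/(78.00) − 1/(115) = 0.004125, so d_i = 242.4 cm.
m = −d_i/d_o = -2.108.
|h_i| = |m|·h_o = 2.108 × 4.5 = 9.49 cm. The image is real, inverted and enlarged, on the far side of the lens.

9.49 cm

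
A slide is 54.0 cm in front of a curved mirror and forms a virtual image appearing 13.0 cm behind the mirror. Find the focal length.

Virtual image ⇒ d_i = −13.0 cm.
1/f = 1/d_o + 1/d_i = 1/(54.0) + 1/(-13.0) = -0.05840, so f = -17.1 cm.
Since f is negative, the curved mirror is convex.

f = -17.1 cm (convex)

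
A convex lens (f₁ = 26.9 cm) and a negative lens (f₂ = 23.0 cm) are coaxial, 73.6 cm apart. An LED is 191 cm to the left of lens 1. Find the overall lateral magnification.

Lens 1: 1/d_i1 = 1/(26.9) − 1/(191) = 0.03194, so d_i1 = 31.31 cm; m₁ = −d_i1/d_o1 = -0.1639.
d_o2 = 73.6 − (31.31) = 42.29 cm.
f₂ = −23.0 cm (diverging).
Lens 2: 1/d_i2 = 1/(-23.0) − 1/(42.29) = -0.06712, so d_i2 = -14.90 cm; m₂ = −d_i2/d_o2 = +0.3523.
m = m₁·m₂ = (-0.1639)(+0.3523) = -0.0577.

m = -0.0577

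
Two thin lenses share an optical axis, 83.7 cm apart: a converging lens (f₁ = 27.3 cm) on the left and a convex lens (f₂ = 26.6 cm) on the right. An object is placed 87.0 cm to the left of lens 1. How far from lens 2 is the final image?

Lens 1: 1/d_i1 = 1/f₁ − 1/d_o1 = 1/(27.3) − 1/(87.0) = 0.02514, so d_i1 = 39.78 cm.
The intermediate image is 39.78 cm to the right of lens 1, which is 83.7 − (39.78) = 43.92 cm to the left of lens 2, so d_o2 = +43.92 cm.
Lens 2: 1/d_i2 = 1/f₂ − 1/d_o2 = 1/(26.6) − 1/(43.92) = 0.01483, so d_i2 = 67.5 cm.
The final image is real, 67.5 cm to the right of lens 2 (overall magnification ≈ 0.70).

67.5 cm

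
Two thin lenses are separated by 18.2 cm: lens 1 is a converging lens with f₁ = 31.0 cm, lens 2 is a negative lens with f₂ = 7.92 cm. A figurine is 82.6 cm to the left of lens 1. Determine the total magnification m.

Lens 1: 1/d_i1 = 1/(31.0) − 1/(82.6) = 0.02015, so d_i1 = 49.62 cm; m₁ = −d_i1/d_o1 = -0.6007.
d_o2 = 18.2 − (49.62) = -31.42 cm (virtual object).
f₂ = −7.92 cm (diverging).
Lens 2: 1/d_i2 = 1/(-7.92) − 1/(-31.42) = -0.09444, so d_i2 = -10.59 cm; m₂ = −d_i2/d_o2 = -0.3370.
m = m₁·m₂ = (-0.6007)(-0.3370) = +0.202.

m = +0.202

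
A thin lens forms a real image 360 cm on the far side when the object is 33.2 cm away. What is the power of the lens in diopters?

P = +3.29 D

d_i = +360 cm.
1/f = 1/d_o + 1/d_i = 1/(33.2) + 1/(360) = 0.03290 cm⁻¹.
f = 30.40 cm = 0.3040 m, so P = 1/f = +3.29 D.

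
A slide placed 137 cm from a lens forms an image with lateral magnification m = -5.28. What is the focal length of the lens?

m = −d_i/d_o ⇒ d_i = −m·d_o = −(-5.28)·(137) = 723.4 cm.
1/f = 1/d_o + 1/d_i = 1/(137) + 1/(723.4) = 0.008682, so f = 115 cm.
Since f is positive, the lens is converging.

f = 115 cm (converging)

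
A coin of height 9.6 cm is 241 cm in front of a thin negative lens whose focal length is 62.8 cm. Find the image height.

1.98 cm

For a negative lens, f = -62.8 cm.
1/d_i = 1/f − 1/d_o = 1/(-62.80) − 1/(241) = -0.02007, so d_i = -49.82 cm.
m = −d_i/d_o = +0.2067.
|h_i| = |m|·h_o = 0.2067 × 9.6 = 1.98 cm. The image is virtual, upright and reduced, on the same side as the object.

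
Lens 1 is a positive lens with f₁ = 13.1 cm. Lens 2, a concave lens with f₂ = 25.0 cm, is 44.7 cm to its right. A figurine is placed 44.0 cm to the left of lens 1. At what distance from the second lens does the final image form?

Lens 1: 1/d_i1 = 1/f₁ − 1/d_o1 = 1/(13.1) − 1/(44.0) = 0.05361, so d_i1 = 18.65 cm.
The intermediate image is 18.65 cm to the right of lens 1, which is 44.7 − (18.65) = 26.05 cm to the left of lens 2, so d_o2 = +26.05 cm.
Lens 2 is diverging, so f₂ = −25.0 cm.
Lens 2: 1/d_i2 = 1/f₂ − 1/d_o2 = 1/(-25.0) − 1/(26.05) = -0.07839, so d_i2 = -12.8 cm.
The final image is virtual, 12.8 cm to the left of lens 2 (overall magnification ≈ -0.21).

12.8 cm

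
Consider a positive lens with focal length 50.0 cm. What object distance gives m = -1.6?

81.2 cm

m = −d_i/d_o ⇒ d_i = −m·d_o.
1/f = 1/d_o + 1/d_i = 1/d_o − 1/(m·d_o) = (1 − 1/m)/d_o, so d_o = f(1 − 1/m) = (50.00)(1 − 1/(-1.6)) = 81.2 cm.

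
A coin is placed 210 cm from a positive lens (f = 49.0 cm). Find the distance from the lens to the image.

Thin-lens equation: 1/v = 1/f − 1/u = 1/(49.00) − 1/(210) = 0.02041 − 0.004762 = 0.01565, so v = 63.9 cm.
The image is real, inverted and reduced, on the far side of the lens.

63.9 cm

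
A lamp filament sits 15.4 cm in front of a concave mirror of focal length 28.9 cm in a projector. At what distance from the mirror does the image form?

33.0 cm

Mirror equation: 1/v = 1/f − 1/u = 1/(28.90) − 1/(15.4) = 0.03460 − 0.06494 = -0.03033, so v = -33.0 cm.
The image is virtual, upright and enlarged, behind the mirror.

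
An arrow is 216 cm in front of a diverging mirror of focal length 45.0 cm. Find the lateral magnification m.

For a diverging mirror, f = -45.0 cm.
1/d_i = 1/f − 1/d_o = 1/(-45.00) − 1/(216) = -0.02685, so d_i = -37.24 cm.
m = −d_i/d_o = −(-37.24)/(216) = +0.172.
The image is virtual, upright and reduced, behind the mirror.

m = +0.172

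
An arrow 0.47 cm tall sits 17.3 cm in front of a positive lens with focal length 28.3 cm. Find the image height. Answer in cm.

1.21 cm

1/d_i = 1/f − 1/d_o = 1/(28.30) − 1/(17.3) = -0.02247, so d_i = -44.51 cm.
m = −d_i/d_o = +2.573.
|h_i| = |m|·h_o = 2.573 × 0.47 = 1.21 cm. The image is virtual, upright and enlarged, on the same side as the object.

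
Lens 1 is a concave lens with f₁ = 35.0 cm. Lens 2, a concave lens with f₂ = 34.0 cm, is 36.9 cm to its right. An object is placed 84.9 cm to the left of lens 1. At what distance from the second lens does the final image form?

Lens 1 is diverging, so f₁ = −35.0 cm.
Lens 1: 1/d_i1 = 1/f₁ − 1/d_o1 = 1/(-35.0) − 1/(84.9) = -0.04035, so d_i1 = -24.78 cm.
The intermediate image is 24.78 cm to the left of lens 1 (virtual), which is 36.9 − (-24.78) = 61.68 cm to the left of lens 2, so d_o2 = +61.68 cm.
Lens 2 is diverging, so f₂ = −34.0 cm.
Lens 2: 1/d_i2 = 1/f₂ − 1/d_o2 = 1/(-34.0) − 1/(61.68) = -0.04562, so d_i2 = -21.9 cm.
The final image is virtual, 21.9 cm to the left of lens 2 (overall magnification ≈ 0.10).

21.9 cm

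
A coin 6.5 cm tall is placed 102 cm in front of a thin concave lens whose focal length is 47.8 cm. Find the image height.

2.07 cm

For a concave lens, f = -47.8 cm.
1/d_i = 1/f − 1/d_o = 1/(-47.80) − 1/(102) = -0.03072, so d_i = -32.55 cm.
m = −d_i/d_o = +0.3191.
|h_i| = |m|·h_o = 0.3191 × 6.5 = 2.07 cm. The image is virtual, upright and reduced, on the same side as the object.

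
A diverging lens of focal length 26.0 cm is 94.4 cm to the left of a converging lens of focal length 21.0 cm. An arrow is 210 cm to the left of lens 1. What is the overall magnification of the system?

f₁ = −26.0 cm (diverging).
Lens 1: 1/d_i1 = 1/(-26.0) − 1/(210) = -0.04322, so d_i1 = -23.14 cm; m₁ = −d_i1/d_o1 = +0.1102.
d_o2 = 94.4 − (-23.14) = 117.5 cm.
Lens 2: 1/d_i2 = 1/(21.0) − 1/(117.5) = 0.03911, so d_i2 = 25.57 cm; m₂ = −d_i2/d_o2 = -0.2176.
m = m₁·m₂ = (+0.1102)(-0.2176) = -0.0240.

m = -0.0240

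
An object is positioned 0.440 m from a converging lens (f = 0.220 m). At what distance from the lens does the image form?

0.440 m

Lens equation: 1/s_i = 1/f − 1/s_o = 1/(0.2200) − 1/(0.440) = 4.545 − 2.273 = 2.273, so s_i = 0.440 m.
The image is real, inverted and same size, on the far side of the lens.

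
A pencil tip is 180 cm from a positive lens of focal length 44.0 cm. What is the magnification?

1/d_i = 1/f − 1/d_o = 1/(44.00) − 1/(180) = 0.01717, so d_i = 58.24 cm.
m = −d_i/d_o = −(58.24)/(180) = -0.324.
The image is real, inverted and reduced, on the far side of the lens.

m = -0.324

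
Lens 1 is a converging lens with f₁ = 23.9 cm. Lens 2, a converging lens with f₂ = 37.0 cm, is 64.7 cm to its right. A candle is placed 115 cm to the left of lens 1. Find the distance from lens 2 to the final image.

Lens 1: 1/d_i1 = 1/f₁ − 1/d_o1 = 1/(23.9) − 1/(115) = 0.03315, so d_i1 = 30.17 cm.
The intermediate image is 30.17 cm to the right of lens 1, which is 64.7 − (30.17) = 34.53 cm to the left of lens 2, so d_o2 = +34.53 cm.
Lens 2: 1/d_i2 = 1/f₂ − 1/d_o2 = 1/(37.0) − 1/(34.53) = -0.001933, so d_i2 = -517 cm.
The final image is virtual, 517 cm to the left of lens 2 (overall magnification ≈ -3.9).

517 cm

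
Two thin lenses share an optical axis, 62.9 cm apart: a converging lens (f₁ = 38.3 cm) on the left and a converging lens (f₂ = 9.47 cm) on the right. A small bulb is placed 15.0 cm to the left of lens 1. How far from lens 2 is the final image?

10.6 cm

Lens 1: 1/d_i1 = 1/f₁ − 1/d_o1 = 1/(38.3) − 1/(15.0) = -0.04056, so d_i1 = -24.66 cm.
The intermediate image is 24.66 cm to the left of lens 1 (virtual), which is 62.9 − (-24.66) = 87.56 cm to the left of lens 2, so d_o2 = +87.56 cm.
Lens 2: 1/d_i2 = 1/f₂ − 1/d_o2 = 1/(9.47) − 1/(87.56) = 0.09418, so d_i2 = 10.6 cm.
The final image is real, 10.6 cm to the right of lens 2 (overall magnification ≈ -0.20).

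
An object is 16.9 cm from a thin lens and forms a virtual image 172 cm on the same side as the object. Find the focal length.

Virtual image ⇒ d_i = −172 cm.
1/f = 1/d_o + 1/d_i = 1/(16.9) + 1/(-172) = 0.05336, so f = 18.7 cm.
Since f is positive, the thin lens is converging.

f = 18.7 cm (converging)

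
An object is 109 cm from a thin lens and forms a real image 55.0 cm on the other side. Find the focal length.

Real image ⇒ d_i = +55.0 cm.
1/f = 1/d_o + 1/d_i = 1/(109) + 1/(55.0) = 0.02736, so f = 36.6 cm.
Since f is positive, the thin lens is converging.

f = 36.6 cm (converging)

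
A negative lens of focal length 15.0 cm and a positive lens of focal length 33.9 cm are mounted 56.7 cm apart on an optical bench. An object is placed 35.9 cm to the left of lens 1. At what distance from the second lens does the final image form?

Lens 1 is diverging, so f₁ = −15.0 cm.
Lens 1: 1/d_i1 = 1/f₁ − 1/d_o1 = 1/(-15.0) − 1/(35.9) = -0.09452, so d_i1 = -10.58 cm.
The intermediate image is 10.58 cm to the left of lens 1 (virtual), which is 56.7 − (-10.58) = 67.28 cm to the left of lens 2, so d_o2 = +67.28 cm.
Lens 2: 1/d_i2 = 1/f₂ − 1/d_o2 = 1/(33.9) − 1/(67.28) = 0.01464, so d_i2 = 68.3 cm.
The final image is real, 68.3 cm to the right of lens 2 (overall magnification ≈ -0.30).

68.3 cm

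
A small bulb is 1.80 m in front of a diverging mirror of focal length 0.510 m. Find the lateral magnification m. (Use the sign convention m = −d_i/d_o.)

For a diverging mirror, f = -0.510 m.
1/d_i = 1/f − 1/d_o = 1/(-0.5100) − 1/(1.80) = -2.516, so d_i = -0.3974 m.
m = −d_i/d_o = −(-0.3974)/(1.80) = +0.221.
The image is virtual, upright and reduced, behind the mirror.

m = +0.221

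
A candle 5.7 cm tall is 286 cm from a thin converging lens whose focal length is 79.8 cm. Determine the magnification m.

m = -0.387

1/d_i = 1/f − 1/d_o = 1/(79.80) − 1/(286) = 0.009035, so d_i = 110.7 cm.
m = −d_i/d_o = −(110.7)/(286) = -0.387.
The image is real, inverted and reduced, on the far side of the lens.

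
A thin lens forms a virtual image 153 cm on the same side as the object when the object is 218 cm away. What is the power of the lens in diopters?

Virtual image ⇒ d_i = −153 cm.
1/f = 1/d_o + 1/d_i = 1/(218) + 1/(-153) = -0.001949 cm⁻¹.
f = -513.1 cm = -5.131 m, so P = 1/f = -0.195 D.

P = -0.195 D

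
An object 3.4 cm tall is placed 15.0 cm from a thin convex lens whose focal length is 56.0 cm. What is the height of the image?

1/d_i = 1/f − 1/d_o = 1/(56.00) − 1/(15.0) = -0.04881, so d_i = -20.49 cm.
m = −d_i/d_o = +1.366.
|h_i| = |m|·h_o = 1.366 × 3.4 = 4.64 cm. The image is virtual, upright and enlarged, on the same side as the object.

4.64 cm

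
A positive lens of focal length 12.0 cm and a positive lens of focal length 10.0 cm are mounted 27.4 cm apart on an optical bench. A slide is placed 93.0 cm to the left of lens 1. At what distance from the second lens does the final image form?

37.6 cm

Lens 1: 1/d_i1 = 1/f₁ − 1/d_o1 = 1/(12.0) − 1/(93.0) = 0.07258, so d_i1 = 13.78 cm.
The intermediate image is 13.78 cm to the right of lens 1, which is 27.4 − (13.78) = 13.62 cm to the left of lens 2, so d_o2 = +13.62 cm.
Lens 2: 1/d_i2 = 1/f₂ − 1/d_o2 = 1/(10.0) − 1/(13.62) = 0.02658, so d_i2 = 37.6 cm.
The final image is real, 37.6 cm to the right of lens 2 (overall magnification ≈ 0.41).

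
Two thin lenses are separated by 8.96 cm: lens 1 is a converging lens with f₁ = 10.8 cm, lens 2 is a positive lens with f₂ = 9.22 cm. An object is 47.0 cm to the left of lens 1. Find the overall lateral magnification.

m = -0.193

Lens 1: 1/d_i1 = 1/(10.8) − 1/(47.0) = 0.07132, so d_i1 = 14.02 cm; m₁ = −d_i1/d_o1 = -0.2983.
d_o2 = 8.96 − (14.02) = -5.060 cm (virtual object).
Lens 2: 1/d_i2 = 1/(9.22) − 1/(-5.060) = 0.3061, so d_i2 = 3.267 cm; m₂ = −d_i2/d_o2 = +0.6457.
m = m₁·m₂ = (-0.2983)(+0.6457) = -0.193.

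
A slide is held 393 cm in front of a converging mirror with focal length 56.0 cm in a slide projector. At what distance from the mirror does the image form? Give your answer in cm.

Mirror equation: 1/q = 1/f − 1/p = 1/(56.00) − 1/(393) = 0.01786 − 0.002545 = 0.01531, so q = 65.3 cm.
The image is real, inverted and reduced, in front of the mirror.

65.3 cm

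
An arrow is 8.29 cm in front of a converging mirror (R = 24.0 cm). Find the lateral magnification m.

m = +3.23

f = R/2 = 24.0/2 = 12.00 cm.
1/d_i = 1/f − 1/d_o = 1/(12.00) − 1/(8.29) = -0.03729, so d_i = -26.81 cm.
m = −d_i/d_o = −(-26.81)/(8.29) = +3.23.
The image is virtual, upright and enlarged, behind the mirror.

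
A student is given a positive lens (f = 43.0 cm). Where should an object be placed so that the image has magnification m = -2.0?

64.5 cm

m = −d_i/d_o ⇒ d_i = −m·d_o.
1/f = 1/d_o + 1/d_i = 1/d_o − 1/(m·d_o) = (1 − 1/m)/d_o, so d_o = f(1 − 1/m) = (43.00)(1 − 1/(-2.0)) = 64.5 cm.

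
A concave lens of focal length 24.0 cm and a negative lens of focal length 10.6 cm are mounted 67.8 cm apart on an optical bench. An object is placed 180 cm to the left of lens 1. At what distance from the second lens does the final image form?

9.47 cm

Lens 1 is diverging, so f₁ = −24.0 cm.
Lens 1: 1/d_i1 = 1/f₁ − 1/d_o1 = 1/(-24.0) − 1/(180) = -0.04722, so d_i1 = -21.18 cm.
The intermediate image is 21.18 cm to the left of lens 1 (virtual), which is 67.8 − (-21.18) = 88.98 cm to the left of lens 2, so d_o2 = +88.98 cm.
Lens 2 is diverging, so f₂ = −10.6 cm.
Lens 2: 1/d_i2 = 1/f₂ − 1/d_o2 = 1/(-10.6) − 1/(88.98) = -0.1056, so d_i2 = -9.47 cm.
The final image is virtual, 9.47 cm to the left of lens 2 (overall magnification ≈ 0.013).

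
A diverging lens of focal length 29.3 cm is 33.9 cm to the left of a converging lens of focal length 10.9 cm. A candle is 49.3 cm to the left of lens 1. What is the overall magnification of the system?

m = -0.0982

f₁ = −29.3 cm (diverging).
Lens 1: 1/d_i1 = 1/(-29.3) − 1/(49.3) = -0.05441, so d_i1 = -18.38 cm; m₁ = −d_i1/d_o1 = +0.3728.
d_o2 = 33.9 − (-18.38) = 52.28 cm.
Lens 2: 1/d_i2 = 1/(10.9) − 1/(52.28) = 0.07262, so d_i2 = 13.77 cm; m₂ = −d_i2/d_o2 = -0.2634.
m = m₁·m₂ = (+0.3728)(-0.2634) = -0.0982.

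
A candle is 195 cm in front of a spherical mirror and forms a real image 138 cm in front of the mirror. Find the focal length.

f = 80.8 cm (concave)

Real image ⇒ d_i = +138 cm.
1/f = 1/d_o + 1/d_i = 1/(195) + 1/(138) = 0.01237, so f = 80.8 cm.
Since f is positive, the spherical mirror is concave.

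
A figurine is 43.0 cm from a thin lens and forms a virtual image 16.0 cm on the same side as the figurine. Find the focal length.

f = -25.5 cm (diverging)

Virtual image ⇒ d_i = −16.0 cm.
1/f = 1/d_o + 1/d_i = 1/(43.0) + 1/(-16.0) = -0.03924, so f = -25.5 cm.
Since f is negative, the thin lens is diverging.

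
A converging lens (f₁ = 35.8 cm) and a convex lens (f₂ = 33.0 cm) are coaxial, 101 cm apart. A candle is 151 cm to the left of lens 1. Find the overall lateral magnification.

m = +0.487

Lens 1: 1/d_i1 = 1/(35.8) − 1/(151) = 0.02131, so d_i1 = 46.93 cm; m₁ = −d_i1/d_o1 = -0.3108.
d_o2 = 101 − (46.93) = 54.07 cm.
Lens 2: 1/d_i2 = 1/(33.0) − 1/(54.07) = 0.01181, so d_i2 = 84.68 cm; m₂ = −d_i2/d_o2 = -1.566.
m = m₁·m₂ = (-0.3108)(-1.566) = +0.487.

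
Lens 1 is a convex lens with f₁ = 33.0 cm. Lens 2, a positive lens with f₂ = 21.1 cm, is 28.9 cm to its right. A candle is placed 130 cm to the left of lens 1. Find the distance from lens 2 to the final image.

8.88 cm

Lens 1: 1/d_i1 = 1/f₁ − 1/d_o1 = 1/(33.0) − 1/(130) = 0.02261, so d_i1 = 44.23 cm.
The intermediate image is 44.23 cm to the right of lens 1, which lies 15.33 cm to the right of lens 2 — a virtual object — so d_o2 = −15.33 cm.
Lens 2: 1/d_i2 = 1/f₂ − 1/d_o2 = 1/(21.1) − 1/(-15.33) = 0.1126, so d_i2 = 8.88 cm.
The final image is real, 8.88 cm to the right of lens 2 (overall magnification ≈ -0.20).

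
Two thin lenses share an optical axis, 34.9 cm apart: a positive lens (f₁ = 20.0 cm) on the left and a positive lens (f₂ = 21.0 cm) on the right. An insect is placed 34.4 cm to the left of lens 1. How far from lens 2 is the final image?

Lens 1: 1/d_i1 = 1/f₁ − 1/d_o1 = 1/(20.0) − 1/(34.4) = 0.02093, so d_i1 = 47.78 cm.
The intermediate image is 47.78 cm to the right of lens 1, which lies 12.88 cm to the right of lens 2 — a virtual object — so d_o2 = −12.88 cm.
Lens 2: 1/d_i2 = 1/f₂ − 1/d_o2 = 1/(21.0) − 1/(-12.88) = 0.1253, so d_i2 = 7.98 cm.
The final image is real, 7.98 cm to the right of lens 2 (overall magnification ≈ -0.86).

7.98 cm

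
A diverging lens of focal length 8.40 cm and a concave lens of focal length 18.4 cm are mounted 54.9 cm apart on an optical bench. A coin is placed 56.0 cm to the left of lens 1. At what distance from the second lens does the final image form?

Lens 1 is diverging, so f₁ = −8.40 cm.
Lens 1: 1/d_i1 = 1/f₁ − 1/d_o1 = 1/(-8.40) − 1/(56.0) = -0.1369, so d_i1 = -7.304 cm.
The intermediate image is 7.304 cm to the left of lens 1 (virtual), which is 54.9 − (-7.304) = 62.20 cm to the left of lens 2, so d_o2 = +62.20 cm.
Lens 2 is diverging, so f₂ = −18.4 cm.
Lens 2: 1/d_i2 = 1/f₂ − 1/d_o2 = 1/(-18.4) − 1/(62.20) = -0.07042, so d_i2 = -14.2 cm.
The final image is virtual, 14.2 cm to the left of lens 2 (overall magnification ≈ 0.030).

14.2 cm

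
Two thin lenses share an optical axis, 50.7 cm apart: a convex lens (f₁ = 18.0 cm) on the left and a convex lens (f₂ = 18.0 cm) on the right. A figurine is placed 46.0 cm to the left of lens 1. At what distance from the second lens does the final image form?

122 cm

Lens 1: 1/d_i1 = 1/f₁ − 1/d_o1 = 1/(18.0) − 1/(46.0) = 0.03382, so d_i1 = 29.57 cm.
The intermediate image is 29.57 cm to the right of lens 1, which is 50.7 − (29.57) = 21.13 cm to the left of lens 2, so d_o2 = +21.13 cm.
Lens 2: 1/d_i2 = 1/f₂ − 1/d_o2 = 1/(18.0) − 1/(21.13) = 0.008229, so d_i2 = 122 cm.
The final image is real, 122 cm to the right of lens 2 (overall magnification ≈ 3.7).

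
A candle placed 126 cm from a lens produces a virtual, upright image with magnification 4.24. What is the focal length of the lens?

m = −d_i/d_o ⇒ d_i = −m·d_o = −(+4.24)·(126) = -534.2 cm.
1/f = 1/d_o + 1/d_i = 1/(126) + 1/(-534.2) = 0.006065, so f = 165 cm.
Since f is positive, the lens is converging.

f = 165 cm (converging)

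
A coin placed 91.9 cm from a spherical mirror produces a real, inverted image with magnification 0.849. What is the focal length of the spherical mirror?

m = −d_i/d_o ⇒ d_i = −m·d_o = −(-0.849)·(91.9) = 78.02 cm.
1/f = 1/d_o + 1/d_i = 1/(91.9) + 1/(78.02) = 0.02370, so f = 42.2 cm.
Since f is positive, the spherical mirror is concave.

f = 42.2 cm (concave)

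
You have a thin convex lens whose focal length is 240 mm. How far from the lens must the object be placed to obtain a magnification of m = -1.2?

m = −d_i/d_o ⇒ d_i = −m·d_o.
1/f = 1/d_o + 1/d_i = 1/d_o − 1/(m·d_o) = (1 − 1/m)/d_o, so d_o = f(1 − 1/m) = (240.0)(1 − 1/(-1.2)) = 440 mm.

440 mm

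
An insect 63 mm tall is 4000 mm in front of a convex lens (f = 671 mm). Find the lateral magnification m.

1/d_i = 1/f − 1/d_o = 1/(671.0) − 1/(4000) = 0.001240, so d_i = 806.2 mm.
m = −d_i/d_o = −(806.2)/(4000) = -0.202.
The image is real, inverted and reduced, on the far side of the lens.

m = -0.202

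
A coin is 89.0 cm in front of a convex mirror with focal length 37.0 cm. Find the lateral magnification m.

m = +0.294

For a convex mirror, f = -37.0 cm.
1/d_i = 1/f − 1/d_o = 1/(-37.00) − 1/(89.0) = -0.03826, so d_i = -26.13 cm.
m = −d_i/d_o = −(-26.13)/(89.0) = +0.294.
The image is virtual, upright and reduced, behind the mirror.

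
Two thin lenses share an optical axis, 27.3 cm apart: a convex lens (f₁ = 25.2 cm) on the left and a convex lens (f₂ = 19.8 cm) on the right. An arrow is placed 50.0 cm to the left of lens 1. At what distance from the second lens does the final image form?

10.7 cm

Lens 1: 1/d_i1 = 1/f₁ − 1/d_o1 = 1/(25.2) − 1/(50.0) = 0.01968, so d_i1 = 50.81 cm.
The intermediate image is 50.81 cm to the right of lens 1, which lies 23.51 cm to the right of lens 2 — a virtual object — so d_o2 = −23.51 cm.
Lens 2: 1/d_i2 = 1/f₂ − 1/d_o2 = 1/(19.8) − 1/(-23.51) = 0.09304, so d_i2 = 10.7 cm.
The final image is real, 10.7 cm to the right of lens 2 (overall magnification ≈ -0.46).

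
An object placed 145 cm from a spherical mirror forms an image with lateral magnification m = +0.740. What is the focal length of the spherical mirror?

m = −d_i/d_o ⇒ d_i = −m·d_o = −(+0.740)·(145) = -107.3 cm.
1/f = 1/d_o + 1/d_i = 1/(145) + 1/(-107.3) = -0.002423, so f = -413 cm.
Since f is negative, the spherical mirror is convex.

f = -413 cm (convex)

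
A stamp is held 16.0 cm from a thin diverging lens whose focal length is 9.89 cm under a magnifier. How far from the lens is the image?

6.11 cm

For a diverging lens, f = -9.89 cm.
Lens equation: 1/q = 1/f − 1/p = 1/(-9.890) − 1/(16.0) = -0.1011 − 0.06250 = -0.1636, so q = -6.11 cm.
The image is virtual, upright and reduced, on the same side as the object.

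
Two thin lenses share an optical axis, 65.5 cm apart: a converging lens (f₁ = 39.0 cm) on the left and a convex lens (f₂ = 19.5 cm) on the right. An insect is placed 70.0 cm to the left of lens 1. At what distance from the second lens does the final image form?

10.5 cm

Lens 1: 1/d_i1 = 1/f₁ − 1/d_o1 = 1/(39.0) − 1/(70.0) = 0.01136, so d_i1 = 88.06 cm.
The intermediate image is 88.06 cm to the right of lens 1, which lies 22.56 cm to the right of lens 2 — a virtual object — so d_o2 = −22.56 cm.
Lens 2: 1/d_i2 = 1/f₂ − 1/d_o2 = 1/(19.5) − 1/(-22.56) = 0.09561, so d_i2 = 10.5 cm.
The final image is real, 10.5 cm to the right of lens 2 (overall magnification ≈ -0.58).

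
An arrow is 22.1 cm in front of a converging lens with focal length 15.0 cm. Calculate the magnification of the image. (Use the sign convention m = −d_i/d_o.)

m = -2.11

1/d_i = 1/f − 1/d_o = 1/(15.00) − 1/(22.1) = 0.02142, so d_i = 46.69 cm.
m = −d_i/d_o = −(46.69)/(22.1) = -2.11.
The image is real, inverted and enlarged, on the far side of the lens.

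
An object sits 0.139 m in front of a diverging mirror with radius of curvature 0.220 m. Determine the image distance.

0.0614 m

f = R/2 = 0.220/2 = 0.1100 m; for a diverging mirror, f = -0.1100 m.
Mirror equation: 1/q = 1/f − 1/p = 1/(-0.1100) − 1/(0.139) = -9.091 − 7.194 = -16.29, so q = -0.0614 m.
The image is virtual, upright and reduced, behind the mirror.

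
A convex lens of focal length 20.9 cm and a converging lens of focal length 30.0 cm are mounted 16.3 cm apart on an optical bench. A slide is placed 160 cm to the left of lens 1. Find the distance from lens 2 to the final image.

6.15 cm

Lens 1: 1/d_i1 = 1/f₁ − 1/d_o1 = 1/(20.9) − 1/(160) = 0.04160, so d_i1 = 24.04 cm.
The intermediate image is 24.04 cm to the right of lens 1, which lies 7.740 cm to the right of lens 2 — a virtual object — so d_o2 = −7.740 cm.
Lens 2: 1/d_i2 = 1/f₂ − 1/d_o2 = 1/(30.0) − 1/(-7.740) = 0.1625, so d_i2 = 6.15 cm.
The final image is real, 6.15 cm to the right of lens 2 (overall magnification ≈ -0.12).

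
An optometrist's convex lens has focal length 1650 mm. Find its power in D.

P = +0.606 D

f = 165 cm = 1.65 m.
P = 1/f = 1/(1.65 m) = +0.606 D.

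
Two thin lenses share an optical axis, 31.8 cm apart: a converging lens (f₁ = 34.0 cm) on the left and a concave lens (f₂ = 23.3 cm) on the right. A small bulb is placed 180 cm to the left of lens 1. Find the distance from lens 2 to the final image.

17.9 cm

Lens 1: 1/d_i1 = 1/f₁ − 1/d_o1 = 1/(34.0) − 1/(180) = 0.02386, so d_i1 = 41.92 cm.
The intermediate image is 41.92 cm to the right of lens 1, which lies 10.12 cm to the right of lens 2 — a virtual object — so d_o2 = −10.12 cm.
Lens 2 is diverging, so f₂ = −23.3 cm.
Lens 2: 1/d_i2 = 1/f₂ − 1/d_o2 = 1/(-23.3) − 1/(-10.12) = 0.05590, so d_i2 = 17.9 cm.
The final image is real, 17.9 cm to the right of lens 2 (overall magnification ≈ -0.41).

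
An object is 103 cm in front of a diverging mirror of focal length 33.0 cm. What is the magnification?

For a diverging mirror, f = -33.0 cm.
1/d_i = 1/f − 1/d_o = 1/(-33.00) − 1/(103) = -0.04001, so d_i = -24.99 cm.
m = −d_i/d_o = −(-24.99)/(103) = +0.243.
The image is virtual, upright and reduced, behind the mirror.

m = +0.243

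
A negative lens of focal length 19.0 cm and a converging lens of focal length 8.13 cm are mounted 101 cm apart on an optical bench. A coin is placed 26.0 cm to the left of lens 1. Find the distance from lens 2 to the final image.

Lens 1 is diverging, so f₁ = −19.0 cm.
Lens 1: 1/d_i1 = 1/f₁ − 1/d_o1 = 1/(-19.0) − 1/(26.0) = -0.09109, so d_i1 = -10.98 cm.
The intermediate image is 10.98 cm to the left of lens 1 (virtual), which is 101 − (-10.98) = 112.0 cm to the left of lens 2, so d_o2 = +112.0 cm.
Lens 2: 1/d_i2 = 1/f₂ − 1/d_o2 = 1/(8.13) − 1/(112.0) = 0.1141, so d_i2 = 8.77 cm.
The final image is real, 8.77 cm to the right of lens 2 (overall magnification ≈ -0.033).

8.77 cm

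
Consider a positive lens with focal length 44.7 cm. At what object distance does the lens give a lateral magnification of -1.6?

m = −d_i/d_o ⇒ d_i = −m·d_o.
1/f = 1/d_o + 1/d_i = 1/d_o − 1/(m·d_o) = (1 − 1/m)/d_o, so d_o = f(1 − 1/m) = (44.70)(1 − 1/(-1.6)) = 72.6 cm.

72.6 cm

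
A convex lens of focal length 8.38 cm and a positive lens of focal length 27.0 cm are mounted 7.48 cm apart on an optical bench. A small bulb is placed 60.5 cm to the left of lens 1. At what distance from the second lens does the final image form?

Lens 1: 1/d_i1 = 1/f₁ − 1/d_o1 = 1/(8.38) − 1/(60.5) = 0.1028, so d_i1 = 9.727 cm.
The intermediate image is 9.727 cm to the right of lens 1, which lies 2.247 cm to the right of lens 2 — a virtual object — so d_o2 = −2.247 cm.
Lens 2: 1/d_i2 = 1/f₂ − 1/d_o2 = 1/(27.0) − 1/(-2.247) = 0.4821, so d_i2 = 2.07 cm.
The final image is real, 2.07 cm to the right of lens 2 (overall magnification ≈ -0.15).

2.07 cm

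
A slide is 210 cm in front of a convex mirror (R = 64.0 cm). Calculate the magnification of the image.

f = R/2 = 64.0/2 = 32.00 cm; for a convex mirror, f = -32.00 cm.
1/d_i = 1/f − 1/d_o = 1/(-32.00) − 1/(210) = -0.03601, so d_i = -27.77 cm.
m = −d_i/d_o = −(-27.77)/(210) = +0.132.
The image is virtual, upright and reduced, behind the mirror.

m = +0.132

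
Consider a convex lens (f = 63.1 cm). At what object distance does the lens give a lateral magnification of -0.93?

131 cm

m = −d_i/d_o ⇒ d_i = −m·d_o.
1/f = 1/d_o + 1/d_i = 1/d_o − 1/(m·d_o) = (1 − 1/m)/d_o, so d_o = f(1 − 1/m) = (63.10)(1 − 1/(-0.93)) = 131 cm.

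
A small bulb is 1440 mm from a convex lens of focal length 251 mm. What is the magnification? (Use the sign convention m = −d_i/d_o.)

1/d_i = 1/f − 1/d_o = 1/(251.0) − 1/(1440) = 0.003290, so d_i = 304.0 mm.
m = −d_i/d_o = −(304.0)/(1440) = -0.211.
The image is real, inverted and reduced, on the far side of the lens.

m = -0.211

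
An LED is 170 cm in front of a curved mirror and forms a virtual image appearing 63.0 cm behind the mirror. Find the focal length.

f = -100 cm (convex)

Virtual image ⇒ d_i = −63.0 cm.
1/f = 1/d_o + 1/d_i = 1/(170) + 1/(-63.0) = -0.009991, so f = -100 cm.
Since f is negative, the curved mirror is convex.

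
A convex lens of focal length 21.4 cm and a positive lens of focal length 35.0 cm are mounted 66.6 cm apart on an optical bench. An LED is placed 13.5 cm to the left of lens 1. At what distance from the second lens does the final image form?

53.0 cm

Lens 1: 1/d_i1 = 1/f₁ − 1/d_o1 = 1/(21.4) − 1/(13.5) = -0.02735, so d_i1 = -36.57 cm.
The intermediate image is 36.57 cm to the left of lens 1 (virtual), which is 66.6 − (-36.57) = 103.2 cm to the left of lens 2, so d_o2 = +103.2 cm.
Lens 2: 1/d_i2 = 1/f₂ − 1/d_o2 = 1/(35.0) − 1/(103.2) = 0.01888, so d_i2 = 53.0 cm.
The final image is real, 53.0 cm to the right of lens 2 (overall magnification ≈ -1.4).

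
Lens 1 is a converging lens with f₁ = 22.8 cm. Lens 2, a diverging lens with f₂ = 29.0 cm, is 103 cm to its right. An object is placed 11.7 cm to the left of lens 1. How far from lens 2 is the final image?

23.6 cm

Lens 1: 1/d_i1 = 1/f₁ − 1/d_o1 = 1/(22.8) − 1/(11.7) = -0.04161, so d_i1 = -24.03 cm.
The intermediate image is 24.03 cm to the left of lens 1 (virtual), which is 103 − (-24.03) = 127.0 cm to the left of lens 2, so d_o2 = +127.0 cm.
Lens 2 is diverging, so f₂ = −29.0 cm.
Lens 2: 1/d_i2 = 1/f₂ − 1/d_o2 = 1/(-29.0) − 1/(127.0) = -0.04236, so d_i2 = -23.6 cm.
The final image is virtual, 23.6 cm to the left of lens 2 (overall magnification ≈ 0.38).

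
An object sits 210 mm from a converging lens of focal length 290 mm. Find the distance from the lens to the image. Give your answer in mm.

761 mm

Lens equation: 1/d_i = 1/f − 1/d_o = 1/(290.0) − 1/(210) = 0.003448 − 0.004762 = -0.001314, so d_i = -761 mm.
The image is virtual, upright and enlarged, on the same side as the object.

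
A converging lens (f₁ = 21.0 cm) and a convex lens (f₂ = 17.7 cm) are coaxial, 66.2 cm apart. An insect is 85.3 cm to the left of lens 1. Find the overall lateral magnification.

Lens 1: 1/d_i1 = 1/(21.0) − 1/(85.3) = 0.03590, so d_i1 = 27.86 cm; m₁ = −d_i1/d_o1 = -0.3266.
d_o2 = 66.2 − (27.86) = 38.34 cm.
Lens 2: 1/d_i2 = 1/(17.7) − 1/(38.34) = 0.03041, so d_i2 = 32.88 cm; m₂ = −d_i2/d_o2 = -0.8576.
m = m₁·m₂ = (-0.3266)(-0.8576) = +0.280.

m = +0.280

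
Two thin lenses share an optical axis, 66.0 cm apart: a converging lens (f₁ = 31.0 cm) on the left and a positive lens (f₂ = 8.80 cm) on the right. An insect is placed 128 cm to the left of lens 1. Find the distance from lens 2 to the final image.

Lens 1: 1/d_i1 = 1/f₁ − 1/d_o1 = 1/(31.0) − 1/(128) = 0.02445, so d_i1 = 40.91 cm.
The intermediate image is 40.91 cm to the right of lens 1, which is 66.0 − (40.91) = 25.09 cm to the left of lens 2, so d_o2 = +25.09 cm.
Lens 2: 1/d_i2 = 1/f₂ − 1/d_o2 = 1/(8.80) − 1/(25.09) = 0.07378, so d_i2 = 13.6 cm.
The final image is real, 13.6 cm to the right of lens 2 (overall magnification ≈ 0.17).

13.6 cm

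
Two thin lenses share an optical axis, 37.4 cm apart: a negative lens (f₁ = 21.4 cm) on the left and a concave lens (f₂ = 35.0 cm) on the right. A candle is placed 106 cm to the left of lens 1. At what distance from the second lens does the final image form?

21.4 cm

Lens 1 is diverging, so f₁ = −21.4 cm.
Lens 1: 1/d_i1 = 1/f₁ − 1/d_o1 = 1/(-21.4) − 1/(106) = -0.05616, so d_i1 = -17.81 cm.
The intermediate image is 17.81 cm to the left of lens 1 (virtual), which is 37.4 − (-17.81) = 55.21 cm to the left of lens 2, so d_o2 = +55.21 cm.
Lens 2 is diverging, so f₂ = −35.0 cm.
Lens 2: 1/d_i2 = 1/f₂ − 1/d_o2 = 1/(-35.0) − 1/(55.21) = -0.04668, so d_i2 = -21.4 cm.
The final image is virtual, 21.4 cm to the left of lens 2 (overall magnification ≈ 0.065).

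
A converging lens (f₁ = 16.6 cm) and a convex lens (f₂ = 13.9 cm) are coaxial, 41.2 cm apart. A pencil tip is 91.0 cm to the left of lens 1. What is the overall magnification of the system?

Lens 1: 1/d_i1 = 1/(16.6) − 1/(91.0) = 0.04925, so d_i1 = 20.30 cm; m₁ = −d_i1/d_o1 = -0.2231.
d_o2 = 41.2 − (20.30) = 20.90 cm.
Lens 2: 1/d_i2 = 1/(13.9) − 1/(20.90) = 0.02410, so d_i2 = 41.50 cm; m₂ = −d_i2/d_o2 = -1.986.
m = m₁·m₂ = (-0.2231)(-1.986) = +0.443.

m = +0.443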